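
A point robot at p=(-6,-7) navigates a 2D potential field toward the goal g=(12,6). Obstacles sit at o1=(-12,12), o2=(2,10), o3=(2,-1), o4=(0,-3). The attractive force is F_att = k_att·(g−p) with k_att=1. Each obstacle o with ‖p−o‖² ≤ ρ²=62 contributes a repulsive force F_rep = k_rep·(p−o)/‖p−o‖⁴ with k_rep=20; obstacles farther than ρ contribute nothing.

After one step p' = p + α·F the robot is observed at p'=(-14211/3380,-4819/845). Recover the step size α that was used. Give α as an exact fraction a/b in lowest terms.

α = 1/10

F_att = 1·(g−p) = 1·(18,13) = (18.0000,13.0000)
o1: d²=397 > ρ²=62 → inactive
o2: d²=353 > ρ²=62 → inactive
o3: d²=100 > ρ²=62 → inactive
o4: d²=52 ≤ ρ²=62; F_rep = 20·(-6,-4)/52² = (-0.0444,-0.0296)
F = F_att + ΣF_rep = (17.9556,12.9704)
Δp = p'−p = (1.7956,1.2970); α = Δx/Fx = (6069/3380) / (6069/338) = 1/10
check: Δy/Fy = (1096/845) / (2192/169) = 1/10 ✓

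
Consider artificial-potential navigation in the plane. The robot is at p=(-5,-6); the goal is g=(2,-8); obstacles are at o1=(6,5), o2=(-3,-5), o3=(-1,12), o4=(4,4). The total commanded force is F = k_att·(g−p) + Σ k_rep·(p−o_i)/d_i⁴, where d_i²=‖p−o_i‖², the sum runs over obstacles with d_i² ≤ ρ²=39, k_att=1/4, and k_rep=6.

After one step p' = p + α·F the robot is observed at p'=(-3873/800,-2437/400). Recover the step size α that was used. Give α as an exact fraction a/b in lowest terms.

F_att = 1/4·(g−p) = 1/4·(7,-2) = (1.7500,-0.5000)
o1: d²=242 > ρ²=39 → inactive
o2: d²=5 ≤ ρ²=39; F_rep = 6·(-2,-1)/5² = (-0.4800,-0.2400)
o3: d²=340 > ρ²=39 → inactive
o4: d²=181 > ρ²=39 → inactive
F = F_att + ΣF_rep = (1.2700,-0.7400)
Δp = p'−p = (0.1588,-0.0925); α = Δx/Fx = (127/800) / (127/100) = 1/8
check: Δy/Fy = (-37/400) / (-37/50) = 1/8 ✓

α = 1/8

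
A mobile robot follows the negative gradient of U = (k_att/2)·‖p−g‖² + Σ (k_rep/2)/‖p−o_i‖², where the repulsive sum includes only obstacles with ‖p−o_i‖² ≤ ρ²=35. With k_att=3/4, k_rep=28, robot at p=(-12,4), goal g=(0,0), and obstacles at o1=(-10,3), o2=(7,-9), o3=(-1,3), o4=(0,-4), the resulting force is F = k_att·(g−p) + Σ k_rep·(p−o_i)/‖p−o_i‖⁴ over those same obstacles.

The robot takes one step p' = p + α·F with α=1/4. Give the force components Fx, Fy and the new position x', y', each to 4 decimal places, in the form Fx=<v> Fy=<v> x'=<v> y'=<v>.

Fx=6.7600 Fy=-1.8800 x'=-10.3100 y'=3.5300

F_att = 3/4·(g−p) = 3/4·(12,-4) = (9.0000,-3.0000)
o1: d²=5 ≤ ρ²=35; F_rep = 28·(-2,1)/5² = (-2.2400,1.1200)
o2: d²=530 > ρ²=35 → inactive
o3: d²=122 > ρ²=35 → inactive
o4: d²=208 > ρ²=35 → inactive
F = F_att + ΣF_rep = (6.7600,-1.8800)
p' = p + 1/4·F = (-10.3100,3.5300)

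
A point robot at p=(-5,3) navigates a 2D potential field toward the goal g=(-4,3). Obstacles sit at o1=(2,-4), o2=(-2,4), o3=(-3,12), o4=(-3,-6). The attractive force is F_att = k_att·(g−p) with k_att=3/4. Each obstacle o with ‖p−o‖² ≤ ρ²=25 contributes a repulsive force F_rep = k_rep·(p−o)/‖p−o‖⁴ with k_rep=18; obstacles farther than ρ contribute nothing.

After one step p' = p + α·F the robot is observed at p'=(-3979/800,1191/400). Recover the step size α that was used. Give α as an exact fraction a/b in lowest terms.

F_att = 3/4·(g−p) = 3/4·(1,0) = (0.7500,0.0000)
o1: d²=98 > ρ²=25 → inactive
o2: d²=10 ≤ ρ²=25; F_rep = 18·(-3,-1)/10² = (-0.5400,-0.1800)
o3: d²=85 > ρ²=25 → inactive
o4: d²=85 > ρ²=25 → inactive
F = F_att + ΣF_rep = (0.2100,-0.1800)
Δp = p'−p = (0.0262,-0.0225); α = Δx/Fx = (21/800) / (21/100) = 1/8
check: Δy/Fy = (-9/400) / (-9/50) = 1/8 ✓

α = 1/8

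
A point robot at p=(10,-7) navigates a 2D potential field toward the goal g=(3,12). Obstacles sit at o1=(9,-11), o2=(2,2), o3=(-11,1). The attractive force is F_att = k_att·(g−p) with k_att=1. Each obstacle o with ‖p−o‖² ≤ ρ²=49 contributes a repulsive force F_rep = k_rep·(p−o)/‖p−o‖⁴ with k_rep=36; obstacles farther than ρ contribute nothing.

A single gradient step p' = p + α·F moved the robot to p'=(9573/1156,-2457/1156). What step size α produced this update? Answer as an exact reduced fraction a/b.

α = 1/4

F_att = 1·(g−p) = 1·(-7,19) = (-7.0000,19.0000)
o1: d²=17 ≤ ρ²=49; F_rep = 36·(1,4)/17² = (0.1246,0.4983)
o2: d²=145 > ρ²=49 → inactive
o3: d²=505 > ρ²=49 → inactive
F = F_att + ΣF_rep = (-6.8754,19.4983)
Δp = p'−p = (-1.7189,4.8746); α = Δx/Fx = (-1987/1156) / (-1987/289) = 1/4
check: Δy/Fy = (5635/1156) / (5635/289) = 1/4 ✓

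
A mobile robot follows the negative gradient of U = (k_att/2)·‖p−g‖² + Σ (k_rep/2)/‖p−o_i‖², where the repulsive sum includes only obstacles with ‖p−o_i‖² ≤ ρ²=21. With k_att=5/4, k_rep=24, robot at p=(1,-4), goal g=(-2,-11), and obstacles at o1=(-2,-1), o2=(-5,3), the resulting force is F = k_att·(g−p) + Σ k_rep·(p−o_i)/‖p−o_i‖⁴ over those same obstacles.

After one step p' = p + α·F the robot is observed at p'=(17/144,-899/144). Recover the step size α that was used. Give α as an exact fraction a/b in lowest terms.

F_att = 5/4·(g−p) = 5/4·(-3,-7) = (-3.7500,-8.7500)
o1: d²=18 ≤ ρ²=21; F_rep = 24·(3,-3)/18² = (0.2222,-0.2222)
o2: d²=85 > ρ²=21 → inactive
F = F_att + ΣF_rep = (-3.5278,-8.9722)
Δp = p'−p = (-0.8819,-2.2431); α = Δx/Fx = (-127/144) / (-127/36) = 1/4
check: Δy/Fy = (-323/144) / (-323/36) = 1/4 ✓

α = 1/4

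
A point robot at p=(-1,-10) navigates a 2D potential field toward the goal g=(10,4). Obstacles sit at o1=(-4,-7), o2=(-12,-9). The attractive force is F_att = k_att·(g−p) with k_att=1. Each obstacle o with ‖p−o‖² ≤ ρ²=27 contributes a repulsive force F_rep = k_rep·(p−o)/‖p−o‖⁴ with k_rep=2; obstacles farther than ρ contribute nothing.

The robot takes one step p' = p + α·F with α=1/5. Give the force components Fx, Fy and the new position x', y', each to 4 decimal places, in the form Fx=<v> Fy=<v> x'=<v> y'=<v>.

Fx=11.0185 Fy=13.9815 x'=1.2037 y'=-7.2037

F_att = 1·(g−p) = 1·(11,14) = (11.0000,14.0000)
o1: d²=18 ≤ ρ²=27; F_rep = 2·(3,-3)/18² = (0.0185,-0.0185)
o2: d²=122 > ρ²=27 → inactive
F = F_att + ΣF_rep = (11.0185,13.9815)
p' = p + 1/5·F = (1.2037,-7.2037)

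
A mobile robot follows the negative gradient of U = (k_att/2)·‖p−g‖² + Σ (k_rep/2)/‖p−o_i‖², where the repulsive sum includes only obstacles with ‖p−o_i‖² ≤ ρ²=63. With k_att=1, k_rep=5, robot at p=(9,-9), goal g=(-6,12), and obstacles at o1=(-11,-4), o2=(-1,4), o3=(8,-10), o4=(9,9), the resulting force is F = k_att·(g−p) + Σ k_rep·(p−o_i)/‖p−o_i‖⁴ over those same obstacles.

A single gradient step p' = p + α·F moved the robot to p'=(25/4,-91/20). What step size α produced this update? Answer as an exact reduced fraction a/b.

F_att = 1·(g−p) = 1·(-15,21) = (-15.0000,21.0000)
o1: d²=425 > ρ²=63 → inactive
o2: d²=269 > ρ²=63 → inactive
o3: d²=2 ≤ ρ²=63; F_rep = 5·(1,1)/2² = (1.2500,1.2500)
o4: d²=324 > ρ²=63 → inactive
F = F_att + ΣF_rep = (-13.7500,22.2500)
Δp = p'−p = (-2.7500,4.4500); α = Δx/Fx = (-11/4) / (-55/4) = 1/5
check: Δy/Fy = (89/20) / (89/4) = 1/5 ✓

α = 1/5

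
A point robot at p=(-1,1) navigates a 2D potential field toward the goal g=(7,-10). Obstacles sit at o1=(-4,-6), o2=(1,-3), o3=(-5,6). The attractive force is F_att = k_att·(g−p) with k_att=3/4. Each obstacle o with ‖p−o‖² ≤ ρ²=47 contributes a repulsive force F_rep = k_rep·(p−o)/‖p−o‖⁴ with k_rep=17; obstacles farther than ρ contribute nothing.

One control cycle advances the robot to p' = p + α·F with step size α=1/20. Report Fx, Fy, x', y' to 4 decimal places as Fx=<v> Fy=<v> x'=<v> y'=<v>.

F_att = 3/4·(g−p) = 3/4·(8,-11) = (6.0000,-8.2500)
o1: d²=58 > ρ²=47 → inactive
o2: d²=20 ≤ ρ²=47; F_rep = 17·(-2,4)/20² = (-0.0850,0.1700)
o3: d²=41 ≤ ρ²=47; F_rep = 17·(4,-5)/41² = (0.0405,-0.0506)
F = F_att + ΣF_rep = (5.9555,-8.1306)
p' = p + 1/20·F = (-0.7022,0.5935)

Fx=5.9555 Fy=-8.1306 x'=-0.7022 y'=0.5935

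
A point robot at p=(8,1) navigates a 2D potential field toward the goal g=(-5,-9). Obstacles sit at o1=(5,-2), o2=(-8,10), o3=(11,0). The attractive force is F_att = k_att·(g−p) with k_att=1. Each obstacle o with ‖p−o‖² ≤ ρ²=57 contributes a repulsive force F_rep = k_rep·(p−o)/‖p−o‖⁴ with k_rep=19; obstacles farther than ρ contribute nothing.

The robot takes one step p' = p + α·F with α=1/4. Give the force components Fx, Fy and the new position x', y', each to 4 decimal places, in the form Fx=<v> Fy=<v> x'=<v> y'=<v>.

Fx=-13.3941 Fy=-9.6341 x'=4.6515 y'=-1.4085

F_att = 1·(g−p) = 1·(-13,-10) = (-13.0000,-10.0000)
o1: d²=18 ≤ ρ²=57; F_rep = 19·(3,3)/18² = (0.1759,0.1759)
o2: d²=337 > ρ²=57 → inactive
o3: d²=10 ≤ ρ²=57; F_rep = 19·(-3,1)/10² = (-0.5700,0.1900)
F = F_att + ΣF_rep = (-13.3941,-9.6341)
p' = p + 1/4·F = (4.6515,-1.4085)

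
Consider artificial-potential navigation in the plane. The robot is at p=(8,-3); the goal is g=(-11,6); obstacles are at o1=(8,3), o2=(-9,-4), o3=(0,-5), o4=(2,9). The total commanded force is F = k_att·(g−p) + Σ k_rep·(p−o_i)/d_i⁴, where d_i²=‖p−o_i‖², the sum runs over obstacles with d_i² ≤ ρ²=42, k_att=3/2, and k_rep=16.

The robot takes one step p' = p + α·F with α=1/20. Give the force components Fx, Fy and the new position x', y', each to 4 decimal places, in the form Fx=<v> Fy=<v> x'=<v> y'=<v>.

F_att = 3/2·(g−p) = 3/2·(-19,9) = (-28.5000,13.5000)
o1: d²=36 ≤ ρ²=42; F_rep = 16·(0,-6)/36² = (0.0000,-0.0741)
o2: d²=290 > ρ²=42 → inactive
o3: d²=68 > ρ²=42 → inactive
o4: d²=180 > ρ²=42 → inactive
F = F_att + ΣF_rep = (-28.5000,13.4259)
p' = p + 1/20·F = (6.5750,-2.3287)

Fx=-28.5000 Fy=13.4259 x'=6.5750 y'=-2.3287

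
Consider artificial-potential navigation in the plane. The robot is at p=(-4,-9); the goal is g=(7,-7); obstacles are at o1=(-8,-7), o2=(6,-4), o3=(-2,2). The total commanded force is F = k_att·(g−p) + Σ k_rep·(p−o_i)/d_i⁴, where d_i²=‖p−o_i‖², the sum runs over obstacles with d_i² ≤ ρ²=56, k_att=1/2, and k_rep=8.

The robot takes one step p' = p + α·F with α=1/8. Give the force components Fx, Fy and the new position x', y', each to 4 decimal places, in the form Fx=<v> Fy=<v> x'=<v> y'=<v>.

F_att = 1/2·(g−p) = 1/2·(11,2) = (5.5000,1.0000)
o1: d²=20 ≤ ρ²=56; F_rep = 8·(4,-2)/20² = (0.0800,-0.0400)
o2: d²=125 > ρ²=56 → inactive
o3: d²=125 > ρ²=56 → inactive
F = F_att + ΣF_rep = (5.5800,0.9600)
p' = p + 1/8·F = (-3.3025,-8.8800)

Fx=5.5800 Fy=0.9600 x'=-3.3025 y'=-8.8800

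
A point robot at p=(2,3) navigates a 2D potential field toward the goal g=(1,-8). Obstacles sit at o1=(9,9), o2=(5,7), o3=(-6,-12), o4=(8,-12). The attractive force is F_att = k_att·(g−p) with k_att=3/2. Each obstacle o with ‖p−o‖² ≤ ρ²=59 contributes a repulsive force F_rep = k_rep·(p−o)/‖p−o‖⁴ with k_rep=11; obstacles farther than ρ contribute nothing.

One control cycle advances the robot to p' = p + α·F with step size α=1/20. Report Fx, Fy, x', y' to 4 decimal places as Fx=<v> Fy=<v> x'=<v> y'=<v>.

F_att = 3/2·(g−p) = 3/2·(-1,-11) = (-1.5000,-16.5000)
o1: d²=85 > ρ²=59 → inactive
o2: d²=25 ≤ ρ²=59; F_rep = 11·(-3,-4)/25² = (-0.0528,-0.0704)
o3: d²=289 > ρ²=59 → inactive
o4: d²=261 > ρ²=59 → inactive
F = F_att + ΣF_rep = (-1.5528,-16.5704)
p' = p + 1/20·F = (1.9224,2.1715)

Fx=-1.5528 Fy=-16.5704 x'=1.9224 y'=2.1715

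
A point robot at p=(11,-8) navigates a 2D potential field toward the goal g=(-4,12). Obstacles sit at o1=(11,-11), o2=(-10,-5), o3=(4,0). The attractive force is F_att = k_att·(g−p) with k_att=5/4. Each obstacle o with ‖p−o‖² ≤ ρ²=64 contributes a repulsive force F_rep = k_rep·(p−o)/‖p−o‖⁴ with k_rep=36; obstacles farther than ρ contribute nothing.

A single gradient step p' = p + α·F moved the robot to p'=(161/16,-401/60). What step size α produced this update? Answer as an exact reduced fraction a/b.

α = 1/20

F_att = 5/4·(g−p) = 5/4·(-15,20) = (-18.7500,25.0000)
o1: d²=9 ≤ ρ²=64; F_rep = 36·(0,3)/9² = (0.0000,1.3333)
o2: d²=450 > ρ²=64 → inactive
o3: d²=113 > ρ²=64 → inactive
F = F_att + ΣF_rep = (-18.7500,26.3333)
Δp = p'−p = (-0.9375,1.3167); α = Δx/Fx = (-15/16) / (-75/4) = 1/20
check: Δy/Fy = (79/60) / (79/3) = 1/20 ✓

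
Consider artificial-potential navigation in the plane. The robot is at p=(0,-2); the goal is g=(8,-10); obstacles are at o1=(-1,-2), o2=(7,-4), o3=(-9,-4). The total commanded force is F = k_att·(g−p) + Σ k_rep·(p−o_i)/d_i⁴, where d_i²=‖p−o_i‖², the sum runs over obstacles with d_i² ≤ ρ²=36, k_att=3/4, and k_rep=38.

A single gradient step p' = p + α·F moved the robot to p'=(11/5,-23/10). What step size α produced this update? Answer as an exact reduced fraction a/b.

F_att = 3/4·(g−p) = 3/4·(8,-8) = (6.0000,-6.0000)
o1: d²=1 ≤ ρ²=36; F_rep = 38·(1,0)/1² = (38.0000,0.0000)
o2: d²=53 > ρ²=36 → inactive
o3: d²=85 > ρ²=36 → inactive
F = F_att + ΣF_rep = (44.0000,-6.0000)
Δp = p'−p = (2.2000,-0.3000); α = Δx/Fx = (11/5) / (44) = 1/20
check: Δy/Fy = (-3/10) / (-6) = 1/20 ✓

α = 1/20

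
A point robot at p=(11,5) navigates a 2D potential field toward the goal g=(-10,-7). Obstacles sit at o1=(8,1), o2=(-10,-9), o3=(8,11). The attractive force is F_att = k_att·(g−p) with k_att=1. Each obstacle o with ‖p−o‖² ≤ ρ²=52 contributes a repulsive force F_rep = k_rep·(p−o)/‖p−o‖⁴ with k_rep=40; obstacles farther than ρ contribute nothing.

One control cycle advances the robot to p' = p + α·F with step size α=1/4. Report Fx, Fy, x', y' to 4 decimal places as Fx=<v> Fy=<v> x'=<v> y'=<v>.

Fx=-20.7487 Fy=-11.8625 x'=5.8128 y'=2.0344

F_att = 1·(g−p) = 1·(-21,-12) = (-21.0000,-12.0000)
o1: d²=25 ≤ ρ²=52; F_rep = 40·(3,4)/25² = (0.1920,0.2560)
o2: d²=637 > ρ²=52 → inactive
o3: d²=45 ≤ ρ²=52; F_rep = 40·(3,-6)/45² = (0.0593,-0.1185)
F = F_att + ΣF_rep = (-20.7487,-11.8625)
p' = p + 1/4·F = (5.8128,2.0344)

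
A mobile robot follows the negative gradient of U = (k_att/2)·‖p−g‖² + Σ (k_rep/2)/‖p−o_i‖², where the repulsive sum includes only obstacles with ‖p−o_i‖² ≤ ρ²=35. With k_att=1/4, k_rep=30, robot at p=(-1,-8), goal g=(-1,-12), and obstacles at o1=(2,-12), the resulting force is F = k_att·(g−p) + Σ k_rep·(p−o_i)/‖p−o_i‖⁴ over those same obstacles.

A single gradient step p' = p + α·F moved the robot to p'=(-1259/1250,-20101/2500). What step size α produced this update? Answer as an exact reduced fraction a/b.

F_att = 1/4·(g−p) = 1/4·(0,-4) = (0.0000,-1.0000)
o1: d²=25 ≤ ρ²=35; F_rep = 30·(-3,4)/25² = (-0.1440,0.1920)
F = F_att + ΣF_rep = (-0.1440,-0.8080)
Δp = p'−p = (-0.0072,-0.0404); α = Δx/Fx = (-9/1250) / (-18/125) = 1/20
check: Δy/Fy = (-101/2500) / (-101/125) = 1/20 ✓

α = 1/20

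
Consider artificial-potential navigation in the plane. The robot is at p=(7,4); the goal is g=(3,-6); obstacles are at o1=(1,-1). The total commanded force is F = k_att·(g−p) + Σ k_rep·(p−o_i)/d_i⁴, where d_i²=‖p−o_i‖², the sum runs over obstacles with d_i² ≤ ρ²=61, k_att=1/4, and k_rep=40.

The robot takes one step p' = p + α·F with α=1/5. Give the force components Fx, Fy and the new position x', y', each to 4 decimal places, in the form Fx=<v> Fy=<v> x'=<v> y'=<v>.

Fx=-0.9355 Fy=-2.4463 x'=6.8129 y'=3.5107

F_att = 1/4·(g−p) = 1/4·(-4,-10) = (-1.0000,-2.5000)
o1: d²=61 ≤ ρ²=61; F_rep = 40·(6,5)/61² = (0.0645,0.0537)
F = F_att + ΣF_rep = (-0.9355,-2.4463)
p' = p + 1/5·F = (6.8129,3.5107)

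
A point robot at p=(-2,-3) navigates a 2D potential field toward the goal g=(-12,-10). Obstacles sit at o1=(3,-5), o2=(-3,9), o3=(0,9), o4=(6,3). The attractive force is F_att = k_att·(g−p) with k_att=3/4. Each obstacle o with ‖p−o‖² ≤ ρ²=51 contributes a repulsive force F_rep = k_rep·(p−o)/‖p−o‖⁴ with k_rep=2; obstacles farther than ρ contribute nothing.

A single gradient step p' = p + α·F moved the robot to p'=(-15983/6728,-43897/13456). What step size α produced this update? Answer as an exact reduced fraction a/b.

F_att = 3/4·(g−p) = 3/4·(-10,-7) = (-7.5000,-5.2500)
o1: d²=29 ≤ ρ²=51; F_rep = 2·(-5,2)/29² = (-0.0119,0.0048)
o2: d²=145 > ρ²=51 → inactive
o3: d²=148 > ρ²=51 → inactive
o4: d²=100 > ρ²=51 → inactive
F = F_att + ΣF_rep = (-7.5119,-5.2452)
Δp = p'−p = (-0.3756,-0.2623); α = Δx/Fx = (-2527/6728) / (-12635/1682) = 1/20
check: Δy/Fy = (-3529/13456) / (-17645/3364) = 1/20 ✓

α = 1/20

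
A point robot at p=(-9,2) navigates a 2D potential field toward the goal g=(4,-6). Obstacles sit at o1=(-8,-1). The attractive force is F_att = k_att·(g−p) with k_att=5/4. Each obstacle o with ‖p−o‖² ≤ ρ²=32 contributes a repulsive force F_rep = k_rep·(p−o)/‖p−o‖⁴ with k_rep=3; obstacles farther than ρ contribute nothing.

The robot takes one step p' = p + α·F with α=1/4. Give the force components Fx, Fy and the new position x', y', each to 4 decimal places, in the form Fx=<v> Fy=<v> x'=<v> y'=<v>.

F_att = 5/4·(g−p) = 5/4·(13,-8) = (16.2500,-10.0000)
o1: d²=10 ≤ ρ²=32; F_rep = 3·(-1,3)/10² = (-0.0300,0.0900)
F = F_att + ΣF_rep = (16.2200,-9.9100)
p' = p + 1/4·F = (-4.9450,-0.4775)

Fx=16.2200 Fy=-9.9100 x'=-4.9450 y'=-0.4775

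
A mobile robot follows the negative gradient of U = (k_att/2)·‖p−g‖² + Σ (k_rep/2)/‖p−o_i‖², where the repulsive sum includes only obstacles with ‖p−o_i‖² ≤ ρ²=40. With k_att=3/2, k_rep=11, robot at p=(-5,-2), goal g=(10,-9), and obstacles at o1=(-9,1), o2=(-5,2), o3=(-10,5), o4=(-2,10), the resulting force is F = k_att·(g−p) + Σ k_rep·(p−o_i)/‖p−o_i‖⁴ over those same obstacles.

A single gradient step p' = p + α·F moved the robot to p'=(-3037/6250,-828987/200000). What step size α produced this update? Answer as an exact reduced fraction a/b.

α = 1/5

F_att = 3/2·(g−p) = 3/2·(15,-7) = (22.5000,-10.5000)
o1: d²=25 ≤ ρ²=40; F_rep = 11·(4,-3)/25² = (0.0704,-0.0528)
o2: d²=16 ≤ ρ²=40; F_rep = 11·(0,-4)/16² = (0.0000,-0.1719)
o3: d²=74 > ρ²=40 → inactive
o4: d²=153 > ρ²=40 → inactive
F = F_att + ΣF_rep = (22.5704,-10.7247)
Δp = p'−p = (4.5141,-2.1449); α = Δx/Fx = (28213/6250) / (28213/1250) = 1/5
check: Δy/Fy = (-428987/200000) / (-428987/40000) = 1/5 ✓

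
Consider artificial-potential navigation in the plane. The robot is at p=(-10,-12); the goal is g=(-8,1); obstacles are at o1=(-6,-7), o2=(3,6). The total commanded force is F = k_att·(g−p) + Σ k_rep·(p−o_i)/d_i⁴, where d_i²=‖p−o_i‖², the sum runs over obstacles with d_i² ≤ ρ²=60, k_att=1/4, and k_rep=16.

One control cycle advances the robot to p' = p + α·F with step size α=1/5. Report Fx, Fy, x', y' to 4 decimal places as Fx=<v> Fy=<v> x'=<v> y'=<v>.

F_att = 1/4·(g−p) = 1/4·(2,13) = (0.5000,3.2500)
o1: d²=41 ≤ ρ²=60; F_rep = 16·(-4,-5)/41² = (-0.0381,-0.0476)
o2: d²=493 > ρ²=60 → inactive
F = F_att + ΣF_rep = (0.4619,3.2024)
p' = p + 1/5·F = (-9.9076,-11.3595)

Fx=0.4619 Fy=3.2024 x'=-9.9076 y'=-11.3595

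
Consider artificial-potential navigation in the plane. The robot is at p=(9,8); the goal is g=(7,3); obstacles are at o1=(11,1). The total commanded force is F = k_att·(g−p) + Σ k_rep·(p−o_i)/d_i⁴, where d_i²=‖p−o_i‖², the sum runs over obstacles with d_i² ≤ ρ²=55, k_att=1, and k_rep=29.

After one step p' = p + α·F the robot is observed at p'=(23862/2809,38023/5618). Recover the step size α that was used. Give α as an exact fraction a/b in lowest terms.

F_att = 1·(g−p) = 1·(-2,-5) = (-2.0000,-5.0000)
o1: d²=53 ≤ ρ²=55; F_rep = 29·(-2,7)/53² = (-0.0206,0.0723)
F = F_att + ΣF_rep = (-2.0206,-4.9277)
Δp = p'−p = (-0.5052,-1.2319); α = Δx/Fx = (-1419/2809) / (-5676/2809) = 1/4
check: Δy/Fy = (-6921/5618) / (-13842/2809) = 1/4 ✓

α = 1/4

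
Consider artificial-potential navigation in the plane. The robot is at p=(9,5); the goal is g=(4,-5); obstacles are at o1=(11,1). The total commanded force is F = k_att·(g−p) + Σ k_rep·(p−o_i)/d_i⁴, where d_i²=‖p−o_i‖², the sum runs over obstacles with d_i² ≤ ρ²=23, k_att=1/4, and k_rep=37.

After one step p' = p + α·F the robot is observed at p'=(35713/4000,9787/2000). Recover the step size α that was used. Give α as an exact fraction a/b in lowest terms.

α = 1/20

F_att = 1/4·(g−p) = 1/4·(-5,-10) = (-1.2500,-2.5000)
o1: d²=20 ≤ ρ²=23; F_rep = 37·(-2,4)/20² = (-0.1850,0.3700)
F = F_att + ΣF_rep = (-1.4350,-2.1300)
Δp = p'−p = (-0.0717,-0.1065); α = Δx/Fx = (-287/4000) / (-287/200) = 1/20
check: Δy/Fy = (-213/2000) / (-213/100) = 1/20 ✓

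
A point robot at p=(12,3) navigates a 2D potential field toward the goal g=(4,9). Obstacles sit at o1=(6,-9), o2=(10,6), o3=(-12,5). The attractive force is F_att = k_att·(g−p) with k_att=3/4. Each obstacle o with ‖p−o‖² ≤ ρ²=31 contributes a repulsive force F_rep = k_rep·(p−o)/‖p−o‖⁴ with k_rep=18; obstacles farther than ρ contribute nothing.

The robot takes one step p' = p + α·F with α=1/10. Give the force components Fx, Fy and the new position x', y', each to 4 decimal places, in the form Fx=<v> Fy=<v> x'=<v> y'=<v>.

Fx=-5.7870 Fy=4.1805 x'=11.4213 y'=3.4180

F_att = 3/4·(g−p) = 3/4·(-8,6) = (-6.0000,4.5000)
o1: d²=180 > ρ²=31 → inactive
o2: d²=13 ≤ ρ²=31; F_rep = 18·(2,-3)/13² = (0.2130,-0.3195)
o3: d²=580 > ρ²=31 → inactive
F = F_att + ΣF_rep = (-5.7870,4.1805)
p' = p + 1/10·F = (11.4213,3.4180)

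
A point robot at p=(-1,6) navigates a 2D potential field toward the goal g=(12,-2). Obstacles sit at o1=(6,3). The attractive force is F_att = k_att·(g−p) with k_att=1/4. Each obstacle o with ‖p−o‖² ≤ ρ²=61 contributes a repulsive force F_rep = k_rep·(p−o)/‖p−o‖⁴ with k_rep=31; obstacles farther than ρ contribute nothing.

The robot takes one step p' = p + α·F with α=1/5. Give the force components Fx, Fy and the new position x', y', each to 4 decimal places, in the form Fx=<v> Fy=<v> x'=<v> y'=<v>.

F_att = 1/4·(g−p) = 1/4·(13,-8) = (3.2500,-2.0000)
o1: d²=58 ≤ ρ²=61; F_rep = 31·(-7,3)/58² = (-0.0645,0.0276)
F = F_att + ΣF_rep = (3.1855,-1.9724)
p' = p + 1/5·F = (-0.3629,5.6055)

Fx=3.1855 Fy=-1.9724 x'=-0.3629 y'=5.6055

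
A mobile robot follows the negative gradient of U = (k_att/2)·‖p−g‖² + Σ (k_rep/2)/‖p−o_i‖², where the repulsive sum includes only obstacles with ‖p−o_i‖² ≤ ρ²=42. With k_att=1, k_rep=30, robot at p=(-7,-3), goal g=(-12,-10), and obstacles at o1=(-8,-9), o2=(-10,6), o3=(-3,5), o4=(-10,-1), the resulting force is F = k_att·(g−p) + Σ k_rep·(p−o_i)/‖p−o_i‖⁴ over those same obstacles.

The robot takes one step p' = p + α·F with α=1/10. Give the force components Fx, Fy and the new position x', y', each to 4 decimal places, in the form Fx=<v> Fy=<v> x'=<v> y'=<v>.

F_att = 1·(g−p) = 1·(-5,-7) = (-5.0000,-7.0000)
o1: d²=37 ≤ ρ²=42; F_rep = 30·(1,6)/37² = (0.0219,0.1315)
o2: d²=90 > ρ²=42 → inactive
o3: d²=80 > ρ²=42 → inactive
o4: d²=13 ≤ ρ²=42; F_rep = 30·(3,-2)/13² = (0.5325,-0.3550)
F = F_att + ΣF_rep = (-4.4455,-7.2235)
p' = p + 1/10·F = (-7.4446,-3.7224)

Fx=-4.4455 Fy=-7.2235 x'=-7.4446 y'=-3.7224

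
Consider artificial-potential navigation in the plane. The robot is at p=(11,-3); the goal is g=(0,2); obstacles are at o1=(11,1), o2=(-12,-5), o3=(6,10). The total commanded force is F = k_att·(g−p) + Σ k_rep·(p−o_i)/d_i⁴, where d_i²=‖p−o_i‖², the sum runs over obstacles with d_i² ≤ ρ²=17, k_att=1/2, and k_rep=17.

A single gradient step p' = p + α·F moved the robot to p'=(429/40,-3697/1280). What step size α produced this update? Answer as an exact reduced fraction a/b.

F_att = 1/2·(g−p) = 1/2·(-11,5) = (-5.5000,2.5000)
o1: d²=16 ≤ ρ²=17; F_rep = 17·(0,-4)/16² = (0.0000,-0.2656)
o2: d²=533 > ρ²=17 → inactive
o3: d²=194 > ρ²=17 → inactive
F = F_att + ΣF_rep = (-5.5000,2.2344)
Δp = p'−p = (-0.2750,0.1117); α = Δx/Fx = (-11/40) / (-11/2) = 1/20
check: Δy/Fy = (143/1280) / (143/64) = 1/20 ✓

α = 1/20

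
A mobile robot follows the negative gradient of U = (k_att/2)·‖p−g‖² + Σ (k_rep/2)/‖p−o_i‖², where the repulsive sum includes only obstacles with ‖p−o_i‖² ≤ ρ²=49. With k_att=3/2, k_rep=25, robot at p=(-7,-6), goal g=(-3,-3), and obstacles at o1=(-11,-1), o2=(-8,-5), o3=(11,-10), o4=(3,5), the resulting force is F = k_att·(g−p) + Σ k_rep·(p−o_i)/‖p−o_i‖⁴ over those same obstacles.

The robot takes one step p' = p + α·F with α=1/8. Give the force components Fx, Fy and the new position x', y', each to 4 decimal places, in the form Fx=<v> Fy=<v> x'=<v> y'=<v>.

F_att = 3/2·(g−p) = 3/2·(4,3) = (6.0000,4.5000)
o1: d²=41 ≤ ρ²=49; F_rep = 25·(4,-5)/41² = (0.0595,-0.0744)
o2: d²=2 ≤ ρ²=49; F_rep = 25·(1,-1)/2² = (6.2500,-6.2500)
o3: d²=340 > ρ²=49 → inactive
o4: d²=221 > ρ²=49 → inactive
F = F_att + ΣF_rep = (12.3095,-1.8244)
p' = p + 1/8·F = (-5.4613,-6.2280)

Fx=12.3095 Fy=-1.8244 x'=-5.4613 y'=-6.2280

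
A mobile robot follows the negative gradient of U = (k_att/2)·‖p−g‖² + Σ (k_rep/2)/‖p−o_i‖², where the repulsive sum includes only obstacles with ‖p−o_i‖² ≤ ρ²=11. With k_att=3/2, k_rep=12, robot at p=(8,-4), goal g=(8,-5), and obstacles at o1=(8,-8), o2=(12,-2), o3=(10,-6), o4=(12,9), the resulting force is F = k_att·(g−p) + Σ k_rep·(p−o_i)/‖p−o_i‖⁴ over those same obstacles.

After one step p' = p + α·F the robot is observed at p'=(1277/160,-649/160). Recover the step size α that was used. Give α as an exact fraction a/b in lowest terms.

α = 1/20

F_att = 3/2·(g−p) = 3/2·(0,-1) = (0.0000,-1.5000)
o1: d²=16 > ρ²=11 → inactive
o2: d²=20 > ρ²=11 → inactive
o3: d²=8 ≤ ρ²=11; F_rep = 12·(-2,2)/8² = (-0.3750,0.3750)
o4: d²=185 > ρ²=11 → inactive
F = F_att + ΣF_rep = (-0.3750,-1.1250)
Δp = p'−p = (-0.0187,-0.0563); α = Δx/Fx = (-3/160) / (-3/8) = 1/20
check: Δy/Fy = (-9/160) / (-9/8) = 1/20 ✓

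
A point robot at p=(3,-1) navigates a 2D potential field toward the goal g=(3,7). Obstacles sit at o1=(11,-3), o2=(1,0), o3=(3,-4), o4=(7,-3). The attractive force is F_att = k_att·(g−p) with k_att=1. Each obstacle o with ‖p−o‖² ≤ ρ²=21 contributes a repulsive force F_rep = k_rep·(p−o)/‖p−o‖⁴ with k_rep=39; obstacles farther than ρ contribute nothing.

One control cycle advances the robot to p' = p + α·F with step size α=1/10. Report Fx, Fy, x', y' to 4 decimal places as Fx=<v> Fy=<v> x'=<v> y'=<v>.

Fx=2.7300 Fy=8.0794 x'=3.2730 y'=-0.1921

F_att = 1·(g−p) = 1·(0,8) = (0.0000,8.0000)
o1: d²=68 > ρ²=21 → inactive
o2: d²=5 ≤ ρ²=21; F_rep = 39·(2,-1)/5² = (3.1200,-1.5600)
o3: d²=9 ≤ ρ²=21; F_rep = 39·(0,3)/9² = (0.0000,1.4444)
o4: d²=20 ≤ ρ²=21; F_rep = 39·(-4,2)/20² = (-0.3900,0.1950)
F = F_att + ΣF_rep = (2.7300,8.0794)
p' = p + 1/10·F = (3.2730,-0.1921)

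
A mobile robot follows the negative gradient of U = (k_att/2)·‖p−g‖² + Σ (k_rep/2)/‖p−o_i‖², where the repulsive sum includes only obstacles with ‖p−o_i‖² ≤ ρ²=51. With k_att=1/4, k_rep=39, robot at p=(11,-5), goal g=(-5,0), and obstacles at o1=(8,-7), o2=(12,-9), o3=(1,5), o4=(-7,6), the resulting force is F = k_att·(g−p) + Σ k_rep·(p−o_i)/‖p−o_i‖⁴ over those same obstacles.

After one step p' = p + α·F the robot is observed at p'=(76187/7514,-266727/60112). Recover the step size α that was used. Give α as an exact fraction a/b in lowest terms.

α = 1/4

F_att = 1/4·(g−p) = 1/4·(-16,5) = (-4.0000,1.2500)
o1: d²=13 ≤ ρ²=51; F_rep = 39·(3,2)/13² = (0.6923,0.4615)
o2: d²=17 ≤ ρ²=51; F_rep = 39·(-1,4)/17² = (-0.1349,0.5398)
o3: d²=200 > ρ²=51 → inactive
o4: d²=445 > ρ²=51 → inactive
F = F_att + ΣF_rep = (-3.4426,2.2513)
Δp = p'−p = (-0.8607,0.5628); α = Δx/Fx = (-6467/7514) / (-12934/3757) = 1/4
check: Δy/Fy = (33833/60112) / (33833/15028) = 1/4 ✓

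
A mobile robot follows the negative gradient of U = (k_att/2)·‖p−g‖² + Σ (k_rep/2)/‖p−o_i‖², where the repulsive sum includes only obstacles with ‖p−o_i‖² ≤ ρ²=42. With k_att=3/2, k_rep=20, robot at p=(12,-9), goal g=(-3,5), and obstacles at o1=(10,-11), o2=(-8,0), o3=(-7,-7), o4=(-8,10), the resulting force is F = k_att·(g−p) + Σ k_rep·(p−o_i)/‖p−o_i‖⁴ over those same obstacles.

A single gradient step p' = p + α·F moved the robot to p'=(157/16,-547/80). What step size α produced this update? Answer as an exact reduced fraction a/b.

α = 1/10

F_att = 3/2·(g−p) = 3/2·(-15,14) = (-22.5000,21.0000)
o1: d²=8 ≤ ρ²=42; F_rep = 20·(2,2)/8² = (0.6250,0.6250)
o2: d²=481 > ρ²=42 → inactive
o3: d²=365 > ρ²=42 → inactive
o4: d²=761 > ρ²=42 → inactive
F = F_att + ΣF_rep = (-21.8750,21.6250)
Δp = p'−p = (-2.1875,2.1625); α = Δx/Fx = (-35/16) / (-175/8) = 1/10
check: Δy/Fy = (173/80) / (173/8) = 1/10 ✓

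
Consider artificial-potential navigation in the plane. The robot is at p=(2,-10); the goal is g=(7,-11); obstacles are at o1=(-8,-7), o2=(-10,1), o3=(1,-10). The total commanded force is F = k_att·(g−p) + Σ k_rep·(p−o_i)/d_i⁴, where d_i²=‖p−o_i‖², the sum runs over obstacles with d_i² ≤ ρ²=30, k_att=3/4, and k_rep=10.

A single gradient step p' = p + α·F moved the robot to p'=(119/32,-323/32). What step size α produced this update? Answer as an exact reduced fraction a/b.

F_att = 3/4·(g−p) = 3/4·(5,-1) = (3.7500,-0.7500)
o1: d²=109 > ρ²=30 → inactive
o2: d²=265 > ρ²=30 → inactive
o3: d²=1 ≤ ρ²=30; F_rep = 10·(1,0)/1² = (10.0000,0.0000)
F = F_att + ΣF_rep = (13.7500,-0.7500)
Δp = p'−p = (1.7188,-0.0938); α = Δx/Fx = (55/32) / (55/4) = 1/8
check: Δy/Fy = (-3/32) / (-3/4) = 1/8 ✓

α = 1/8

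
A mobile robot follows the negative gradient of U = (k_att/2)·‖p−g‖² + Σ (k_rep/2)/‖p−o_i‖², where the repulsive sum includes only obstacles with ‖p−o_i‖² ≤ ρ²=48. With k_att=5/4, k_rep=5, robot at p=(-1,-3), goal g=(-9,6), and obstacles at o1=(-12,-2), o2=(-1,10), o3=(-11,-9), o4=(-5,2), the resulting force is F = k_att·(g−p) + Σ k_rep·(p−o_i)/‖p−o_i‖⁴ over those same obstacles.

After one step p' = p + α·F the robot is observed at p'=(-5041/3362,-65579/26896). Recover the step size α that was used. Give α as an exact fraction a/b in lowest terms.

α = 1/20

F_att = 5/4·(g−p) = 5/4·(-8,9) = (-10.0000,11.2500)
o1: d²=122 > ρ²=48 → inactive
o2: d²=169 > ρ²=48 → inactive
o3: d²=136 > ρ²=48 → inactive
o4: d²=41 ≤ ρ²=48; F_rep = 5·(4,-5)/41² = (0.0119,-0.0149)
F = F_att + ΣF_rep = (-9.9881,11.2351)
Δp = p'−p = (-0.4994,0.5618); α = Δx/Fx = (-1679/3362) / (-16790/1681) = 1/20
check: Δy/Fy = (15109/26896) / (75545/6724) = 1/20 ✓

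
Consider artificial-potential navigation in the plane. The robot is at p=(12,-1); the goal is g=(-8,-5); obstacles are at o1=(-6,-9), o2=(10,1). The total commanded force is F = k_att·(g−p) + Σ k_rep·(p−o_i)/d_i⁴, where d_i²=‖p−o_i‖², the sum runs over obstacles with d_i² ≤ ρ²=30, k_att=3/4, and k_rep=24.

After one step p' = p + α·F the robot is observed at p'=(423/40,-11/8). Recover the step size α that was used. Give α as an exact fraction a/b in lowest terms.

α = 1/10

F_att = 3/4·(g−p) = 3/4·(-20,-4) = (-15.0000,-3.0000)
o1: d²=388 > ρ²=30 → inactive
o2: d²=8 ≤ ρ²=30; F_rep = 24·(2,-2)/8² = (0.7500,-0.7500)
F = F_att + ΣF_rep = (-14.2500,-3.7500)
Δp = p'−p = (-1.4250,-0.3750); α = Δx/Fx = (-57/40) / (-57/4) = 1/10
check: Δy/Fy = (-3/8) / (-15/4) = 1/10 ✓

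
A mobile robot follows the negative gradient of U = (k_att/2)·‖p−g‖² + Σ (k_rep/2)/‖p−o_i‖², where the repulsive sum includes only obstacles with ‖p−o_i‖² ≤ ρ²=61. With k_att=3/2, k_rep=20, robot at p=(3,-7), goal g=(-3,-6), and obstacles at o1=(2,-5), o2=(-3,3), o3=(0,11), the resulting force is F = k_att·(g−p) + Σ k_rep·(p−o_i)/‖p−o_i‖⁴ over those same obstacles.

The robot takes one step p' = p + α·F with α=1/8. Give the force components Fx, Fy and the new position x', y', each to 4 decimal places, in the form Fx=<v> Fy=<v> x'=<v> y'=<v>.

Fx=-8.2000 Fy=-0.1000 x'=1.9750 y'=-7.0125

F_att = 3/2·(g−p) = 3/2·(-6,1) = (-9.0000,1.5000)
o1: d²=5 ≤ ρ²=61; F_rep = 20·(1,-2)/5² = (0.8000,-1.6000)
o2: d²=136 > ρ²=61 → inactive
o3: d²=333 > ρ²=61 → inactive
F = F_att + ΣF_rep = (-8.2000,-0.1000)
p' = p + 1/8·F = (1.9750,-7.0125)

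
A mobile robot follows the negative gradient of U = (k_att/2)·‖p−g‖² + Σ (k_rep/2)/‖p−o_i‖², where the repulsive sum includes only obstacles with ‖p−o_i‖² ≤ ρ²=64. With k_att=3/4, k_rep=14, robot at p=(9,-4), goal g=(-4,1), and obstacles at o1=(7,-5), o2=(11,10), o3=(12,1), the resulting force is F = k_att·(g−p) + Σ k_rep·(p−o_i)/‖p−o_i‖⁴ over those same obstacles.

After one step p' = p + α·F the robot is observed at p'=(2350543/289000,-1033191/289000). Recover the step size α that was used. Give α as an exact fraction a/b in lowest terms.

α = 1/10

F_att = 3/4·(g−p) = 3/4·(-13,5) = (-9.7500,3.7500)
o1: d²=5 ≤ ρ²=64; F_rep = 14·(2,1)/5² = (1.1200,0.5600)
o2: d²=200 > ρ²=64 → inactive
o3: d²=34 ≤ ρ²=64; F_rep = 14·(-3,-5)/34² = (-0.0363,-0.0606)
F = F_att + ΣF_rep = (-8.6663,4.2494)
Δp = p'−p = (-0.8666,0.4249); α = Δx/Fx = (-250457/289000) / (-250457/28900) = 1/10
check: Δy/Fy = (122809/289000) / (122809/28900) = 1/10 ✓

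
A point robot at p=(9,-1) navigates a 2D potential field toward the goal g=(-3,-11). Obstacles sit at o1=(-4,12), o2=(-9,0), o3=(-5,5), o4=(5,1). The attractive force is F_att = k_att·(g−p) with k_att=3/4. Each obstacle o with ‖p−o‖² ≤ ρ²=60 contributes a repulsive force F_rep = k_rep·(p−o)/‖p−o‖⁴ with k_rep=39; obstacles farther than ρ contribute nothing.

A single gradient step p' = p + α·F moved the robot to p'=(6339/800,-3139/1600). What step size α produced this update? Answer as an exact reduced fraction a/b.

F_att = 3/4·(g−p) = 3/4·(-12,-10) = (-9.0000,-7.5000)
o1: d²=338 > ρ²=60 → inactive
o2: d²=325 > ρ²=60 → inactive
o3: d²=232 > ρ²=60 → inactive
o4: d²=20 ≤ ρ²=60; F_rep = 39·(4,-2)/20² = (0.3900,-0.1950)
F = F_att + ΣF_rep = (-8.6100,-7.6950)
Δp = p'−p = (-1.0762,-0.9619); α = Δx/Fx = (-861/800) / (-861/100) = 1/8
check: Δy/Fy = (-1539/1600) / (-1539/200) = 1/8 ✓

α = 1/8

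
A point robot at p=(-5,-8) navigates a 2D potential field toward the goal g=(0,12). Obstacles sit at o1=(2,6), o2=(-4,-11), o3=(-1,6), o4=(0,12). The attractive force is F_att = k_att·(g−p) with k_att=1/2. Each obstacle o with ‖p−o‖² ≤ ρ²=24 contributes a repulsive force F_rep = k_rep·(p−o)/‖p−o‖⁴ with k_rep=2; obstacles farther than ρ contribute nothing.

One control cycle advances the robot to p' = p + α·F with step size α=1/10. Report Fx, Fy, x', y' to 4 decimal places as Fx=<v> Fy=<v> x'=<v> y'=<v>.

F_att = 1/2·(g−p) = 1/2·(5,20) = (2.5000,10.0000)
o1: d²=245 > ρ²=24 → inactive
o2: d²=10 ≤ ρ²=24; F_rep = 2·(-1,3)/10² = (-0.0200,0.0600)
o3: d²=212 > ρ²=24 → inactive
o4: d²=425 > ρ²=24 → inactive
F = F_att + ΣF_rep = (2.4800,10.0600)
p' = p + 1/10·F = (-4.7520,-6.9940)

Fx=2.4800 Fy=10.0600 x'=-4.7520 y'=-6.9940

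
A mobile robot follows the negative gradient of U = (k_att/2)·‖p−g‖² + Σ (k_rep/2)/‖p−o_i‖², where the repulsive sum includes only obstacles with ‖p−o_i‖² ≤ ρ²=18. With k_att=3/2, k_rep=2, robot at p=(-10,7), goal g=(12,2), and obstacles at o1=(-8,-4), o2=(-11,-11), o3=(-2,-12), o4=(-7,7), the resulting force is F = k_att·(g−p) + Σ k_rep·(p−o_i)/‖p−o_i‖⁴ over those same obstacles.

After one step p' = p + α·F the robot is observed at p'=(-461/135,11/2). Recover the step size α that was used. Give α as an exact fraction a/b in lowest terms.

F_att = 3/2·(g−p) = 3/2·(22,-5) = (33.0000,-7.5000)
o1: d²=125 > ρ²=18 → inactive
o2: d²=325 > ρ²=18 → inactive
o3: d²=425 > ρ²=18 → inactive
o4: d²=9 ≤ ρ²=18; F_rep = 2·(-3,0)/9² = (-0.0741,0.0000)
F = F_att + ΣF_rep = (32.9259,-7.5000)
Δp = p'−p = (6.5852,-1.5000); α = Δx/Fx = (889/135) / (889/27) = 1/5
check: Δy/Fy = (-3/2) / (-15/2) = 1/5 ✓

α = 1/5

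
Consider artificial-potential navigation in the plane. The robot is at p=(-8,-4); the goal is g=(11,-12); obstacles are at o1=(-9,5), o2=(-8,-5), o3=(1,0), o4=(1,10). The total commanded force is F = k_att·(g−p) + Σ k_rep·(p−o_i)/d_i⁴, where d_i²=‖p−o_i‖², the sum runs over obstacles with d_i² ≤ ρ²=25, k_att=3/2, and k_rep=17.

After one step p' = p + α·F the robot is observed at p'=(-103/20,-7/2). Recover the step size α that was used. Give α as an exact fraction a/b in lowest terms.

α = 1/10

F_att = 3/2·(g−p) = 3/2·(19,-8) = (28.5000,-12.0000)
o1: d²=82 > ρ²=25 → inactive
o2: d²=1 ≤ ρ²=25; F_rep = 17·(0,1)/1² = (0.0000,17.0000)
o3: d²=97 > ρ²=25 → inactive
o4: d²=277 > ρ²=25 → inactive
F = F_att + ΣF_rep = (28.5000,5.0000)
Δp = p'−p = (2.8500,0.5000); α = Δx/Fx = (57/20) / (57/2) = 1/10
check: Δy/Fy = (1/2) / (5) = 1/10 ✓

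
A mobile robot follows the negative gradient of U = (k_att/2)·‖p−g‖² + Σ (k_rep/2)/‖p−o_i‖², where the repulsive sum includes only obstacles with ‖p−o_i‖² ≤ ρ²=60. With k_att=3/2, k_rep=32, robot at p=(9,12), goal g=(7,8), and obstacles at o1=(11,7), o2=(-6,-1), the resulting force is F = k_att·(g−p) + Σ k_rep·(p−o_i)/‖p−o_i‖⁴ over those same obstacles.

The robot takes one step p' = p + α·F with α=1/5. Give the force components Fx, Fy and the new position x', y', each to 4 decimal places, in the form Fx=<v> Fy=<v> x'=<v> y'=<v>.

F_att = 3/2·(g−p) = 3/2·(-2,-4) = (-3.0000,-6.0000)
o1: d²=29 ≤ ρ²=60; F_rep = 32·(-2,5)/29² = (-0.0761,0.1902)
o2: d²=394 > ρ²=60 → inactive
F = F_att + ΣF_rep = (-3.0761,-5.8098)
p' = p + 1/5·F = (8.3848,10.8380)

Fx=-3.0761 Fy=-5.8098 x'=8.3848 y'=10.8380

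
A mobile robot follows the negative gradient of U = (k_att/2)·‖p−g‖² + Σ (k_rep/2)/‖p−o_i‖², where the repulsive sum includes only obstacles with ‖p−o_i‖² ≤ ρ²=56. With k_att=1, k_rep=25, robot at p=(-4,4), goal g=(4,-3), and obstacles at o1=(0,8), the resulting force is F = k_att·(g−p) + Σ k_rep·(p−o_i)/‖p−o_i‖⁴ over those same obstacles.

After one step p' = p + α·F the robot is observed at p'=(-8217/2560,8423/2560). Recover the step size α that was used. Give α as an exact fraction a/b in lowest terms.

F_att = 1·(g−p) = 1·(8,-7) = (8.0000,-7.0000)
o1: d²=32 ≤ ρ²=56; F_rep = 25·(-4,-4)/32² = (-0.0977,-0.0977)
F = F_att + ΣF_rep = (7.9023,-7.0977)
Δp = p'−p = (0.7902,-0.7098); α = Δx/Fx = (2023/2560) / (2023/256) = 1/10
check: Δy/Fy = (-1817/2560) / (-1817/256) = 1/10 ✓

α = 1/10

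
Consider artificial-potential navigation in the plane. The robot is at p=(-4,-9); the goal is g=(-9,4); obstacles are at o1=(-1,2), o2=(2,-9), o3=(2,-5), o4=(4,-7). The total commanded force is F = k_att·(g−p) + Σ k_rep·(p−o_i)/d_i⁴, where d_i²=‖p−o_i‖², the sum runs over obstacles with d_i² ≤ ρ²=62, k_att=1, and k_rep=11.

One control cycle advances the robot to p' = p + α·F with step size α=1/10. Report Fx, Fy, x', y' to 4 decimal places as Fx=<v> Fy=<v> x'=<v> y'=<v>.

Fx=-5.0753 Fy=12.9837 x'=-4.5075 y'=-7.7016

F_att = 1·(g−p) = 1·(-5,13) = (-5.0000,13.0000)
o1: d²=130 > ρ²=62 → inactive
o2: d²=36 ≤ ρ²=62; F_rep = 11·(-6,0)/36² = (-0.0509,0.0000)
o3: d²=52 ≤ ρ²=62; F_rep = 11·(-6,-4)/52² = (-0.0244,-0.0163)
o4: d²=68 > ρ²=62 → inactive
F = F_att + ΣF_rep = (-5.0753,12.9837)
p' = p + 1/10·F = (-4.5075,-7.7016)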